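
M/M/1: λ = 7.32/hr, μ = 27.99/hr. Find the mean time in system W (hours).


W = 1/(μ−λ) = 1/(27.99 − 7.32) = 1/20.67 = 0.04838 hr

Final: 0.04838 hr


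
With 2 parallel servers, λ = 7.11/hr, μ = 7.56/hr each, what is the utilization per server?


ρ = λ/(cμ) = 7.11/(2·7.56) = 7.11/15.12 = 0.4702

Final: 0.4702


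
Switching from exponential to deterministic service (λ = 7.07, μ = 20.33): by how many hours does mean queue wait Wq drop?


ρ = 7.07/20.33 = 0.3478
Wq(M/M/1) = ρ/(μ−λ) = 0.3478/13.26 = 0.02623 hr
Wq(M/D/1) = ρ/(2(μ−λ)) = 0.01311 hr
Savings = 0.02623 − 0.01311 = 0.01311 hr

Final: 0.01311 hr


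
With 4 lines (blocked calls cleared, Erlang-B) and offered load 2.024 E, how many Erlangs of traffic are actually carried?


B(4,2.024) = 0.097750 (Erlang-B)
Carried load = a(1 − B) = 2.024·(1 − 0.097750) = 2.024·0.902250 = 1.8262 E

Final: 1.8262 Erlangs


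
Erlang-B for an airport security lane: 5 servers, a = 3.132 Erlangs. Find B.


B(c,a) = (a^c/c!) / Σ_{k=0}^{c} a^k/k!
a^5/5! = 2.511467
Σ terms (k=0..5): 1.00000 + 3.13200 + 4.90471 + 5.12052 + 4.00937 + 2.51147 = 20.678065
B = 2.511467/20.678065 = 0.121456

Final: 0.121456


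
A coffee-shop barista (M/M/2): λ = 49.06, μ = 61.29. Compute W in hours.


a = 0.8005; ρ = 0.4002; P₀ = 0.428338
Lq = P₀·a^c·ρ/(c!(1−ρ)²) = 0.15268
Wq = Lq/λ = 0.15268/49.06 = 0.003112 hr
W = Wq + 1/μ = 0.003112 + 0.01632 = 0.01943 hr

Final: 0.01943 hr


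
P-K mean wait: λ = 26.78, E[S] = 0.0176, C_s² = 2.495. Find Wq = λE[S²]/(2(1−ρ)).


ρ = λ·E[S] = 26.78·0.0176 = 0.4713
E[S²] = E[S]²(1+C_s²) = 0.0176²·(1+2.495) = 0.001083
Wq = λ·E[S²]/(2(1−ρ)) = 26.78·0.001083/(2·0.5287) = 0.02742 hr

Final: 0.02742 hr


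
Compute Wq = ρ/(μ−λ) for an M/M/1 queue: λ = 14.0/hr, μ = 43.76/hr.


ρ = 14.0/43.76 = 0.3199
Wq = ρ/(μ−λ) = 0.3199/(43.76 − 14.0) = 0.3199/29.76 = 0.01075 hr

Final: 0.01075 hr


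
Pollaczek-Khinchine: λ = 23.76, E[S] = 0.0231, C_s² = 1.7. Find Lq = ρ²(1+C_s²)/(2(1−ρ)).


ρ = λ·E[S] = 23.76·0.0231 = 0.5489
Lq = ρ²(1+C_s²)/(2(1−ρ)) = 0.3012·(1+1.7)/(2·0.4511)
= 0.3012·2.7000/0.9023 = 0.90144

Final: 0.90144


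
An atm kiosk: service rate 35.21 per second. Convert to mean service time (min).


Mean service time = 1/μ = 1/35.21 second = 0.02840 second
In minutes: 0.02840 × 0.0166667 = 0.0004734 min

Final: 0.0004734 min


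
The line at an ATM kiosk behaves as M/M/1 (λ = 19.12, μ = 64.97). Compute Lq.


ρ = 19.12/64.97 = 0.2943
Lq = ρ²/(1−ρ) = 0.08661/0.7057 = 0.1227

Final: 0.1227


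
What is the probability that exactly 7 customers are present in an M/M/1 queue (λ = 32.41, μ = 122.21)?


ρ = 32.41/122.21 = 0.2652
P_n = (1−ρ)·ρ^n = (1 − 0.2652)·0.2652^7 = 0.7348·0.00009226 = 0.00006779

Final: 0.00006779


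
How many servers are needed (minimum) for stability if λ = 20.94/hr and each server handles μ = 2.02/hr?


Stability requires cμ > λ ⇔ c > λ/μ.
λ/μ = 20.94/2.02 = 10.3663
Minimum integer c = ⌊10.3663⌋ + 1 = 11
Check: 11·2.02 = 22.22 > 20.94, while 10·2.02 = 20.20 ≤ 20.94

Final: 11 servers


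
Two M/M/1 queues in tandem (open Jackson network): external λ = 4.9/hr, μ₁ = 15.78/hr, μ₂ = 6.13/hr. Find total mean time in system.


Each node sees arrival rate λ = 4.9/hr (tandem ⇒ throughput preserved).
W₁ = 1/(μ₁−λ) = 1/(15.78−4.9) = 0.09191 hr
W₂ = 1/(μ₂−λ) = 1/(6.13−4.9) = 0.81301 hr
W_total = W₁ + W₂ = 0.09191 + 0.81301 = 0.90492 hr

Final: 0.90492 hr


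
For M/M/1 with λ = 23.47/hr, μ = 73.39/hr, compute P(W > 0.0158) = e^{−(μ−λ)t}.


W ~ Exponential(μ−λ) for M/M/1.
μ − λ = 73.39 − 23.47 = 49.9200
P(W > t) = e^{−(μ−λ)t} = e^{−0.7887} = 0.454419

Final: 0.454419


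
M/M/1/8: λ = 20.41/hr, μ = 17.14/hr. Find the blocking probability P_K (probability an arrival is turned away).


ρ = λ/μ = 20.41/17.14 = 1.1908
P_K = (1−ρ)ρ^K/(1−ρ^(K+1)) = (-0.1908·4.042570)/(1 − 4.813818)
= -0.771249/-3.813818 = 0.202225

Final: 0.202225


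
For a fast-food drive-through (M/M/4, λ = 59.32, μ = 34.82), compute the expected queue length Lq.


a = λ/μ = 1.7036; ρ = a/4 = 0.4259
P₀ = 0.178884
Lq = P₀·a^c·ρ / (c!·(1−ρ)²) = 0.178884·8.42344·0.4259/(24·0.32959)
= 0.08113

Final: 0.08113


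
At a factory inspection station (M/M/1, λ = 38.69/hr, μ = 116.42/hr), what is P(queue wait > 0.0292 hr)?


ρ = 38.69/116.42 = 0.3323
P(Wq > t) = ρ·e^{−(μ−λ)t} = 0.3323·e^{−2.2697}
= 0.3323·0.103342 = 0.034344

Final: 0.034344


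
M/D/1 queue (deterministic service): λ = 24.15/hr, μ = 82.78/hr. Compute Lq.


ρ = 24.15/82.78 = 0.2917
M/D/1: Lq = ρ²/(2(1−ρ)) = 0.08511/(2·0.7083) = 0.06008

Final: 0.06008


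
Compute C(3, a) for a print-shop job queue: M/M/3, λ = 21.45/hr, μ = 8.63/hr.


a = λ/μ = 2.4855; ρ = a/3 = 0.8285
P₀ = 0.046518 (from M/M/c formula)
C(c,a) = [a^c/(c!(1−ρ))]·P₀ = [15.35499/(6·0.1715)]·0.046518
= 14.92270·0.046518 = 0.694172

Final: 0.694172


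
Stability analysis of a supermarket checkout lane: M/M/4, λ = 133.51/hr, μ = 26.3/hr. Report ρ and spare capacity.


Total capacity cμ = 4·26.3 = 105.20/hr
ρ = λ/(cμ) = 133.51/105.20 = 1.2691
Stable ⇔ ρ < 1: NO
Spare capacity = cμ − λ = 105.20 − 133.51 = -28.31/hr

Final: ρ = 1.2691; unstable; margin = -28.31/hr


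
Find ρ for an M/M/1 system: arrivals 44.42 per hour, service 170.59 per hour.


ρ = λ/μ = 44.42/170.59 = 0.2604

Final: 0.2604


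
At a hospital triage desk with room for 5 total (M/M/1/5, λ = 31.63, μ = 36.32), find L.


ρ = 31.63/36.32 = 0.8709
L = ρ[1 − (K+1)ρ^K + Kρ^(K+1)] / [(1−ρ)(1−ρ^(K+1))]
Numerator: 0.8709·(1 − 6·0.500918 + 5·0.436235) = 0.152981
Denominator: (0.1291)·(0.563765) = 0.072799
L = 0.152981/0.072799 = 2.1014

Final: 2.1014


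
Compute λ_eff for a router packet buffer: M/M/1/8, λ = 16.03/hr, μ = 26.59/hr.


ρ = 0.6029; P_K = (1−ρ)ρ^8/(1−ρ^9) = 0.007003
λ_eff = λ(1 − P_K) = 16.03·(1 − 0.007003) = 16.03·0.992997 = 15.9177 /hr

Final: 15.9177 /hr


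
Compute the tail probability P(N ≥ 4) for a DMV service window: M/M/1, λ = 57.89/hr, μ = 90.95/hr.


ρ = 57.89/90.95 = 0.6365
P(N ≥ n) = ρ^n = 0.6365^4 = 0.164136

Final: 0.164136


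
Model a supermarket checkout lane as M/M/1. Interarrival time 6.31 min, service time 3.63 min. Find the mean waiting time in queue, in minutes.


λ = 60/6.31 = 9.5087 /hr
μ = 60/3.63 = 16.5289 /hr
ρ = λ/μ = 9.5087/16.5289 = 0.5753
Wq = ρ/(μ−λ) = 0.5753/(16.5289−9.5087) = 0.08195 hr
In minutes: 0.08195·60 = 4.917 min

Final: 4.917 min


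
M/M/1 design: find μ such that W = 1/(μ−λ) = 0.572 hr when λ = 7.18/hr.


W = 1/(μ−λ) ⇒ μ − λ = 1/W = 1/0.572 = 1.7483
μ = λ + 1/W = 7.18 + 1.7483 = 8.9283 per hr

Final: 8.9283 /hr


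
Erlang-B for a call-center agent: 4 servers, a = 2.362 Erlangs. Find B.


B(c,a) = (a^c/c!) / Σ_{k=0}^{c} a^k/k!
a^4/4! = 1.296905
Σ terms (k=0..4): 1.00000 + 2.36200 + 2.78952 + 2.19628 + 1.29691 = 9.644711
B = 1.296905/9.644711 = 0.134468

Final: 0.134468


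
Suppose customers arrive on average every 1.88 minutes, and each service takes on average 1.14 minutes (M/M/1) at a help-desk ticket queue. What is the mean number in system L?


λ = 60/1.88 = 31.9149 /hr
μ = 60/1.14 = 52.6316 /hr
ρ = λ/μ = 31.9149/52.6316 = 0.6064
L = ρ/(1−ρ) = 0.6064/0.3936 = 1.5405

Final: 1.5405


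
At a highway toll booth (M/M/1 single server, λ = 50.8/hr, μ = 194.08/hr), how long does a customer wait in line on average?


ρ = 50.8/194.08 = 0.2617
Wq = ρ/(μ−λ) = 0.2617/(194.08 − 50.8) = 0.2617/143.28 = 0.001827 hr

Final: 0.001827 hr


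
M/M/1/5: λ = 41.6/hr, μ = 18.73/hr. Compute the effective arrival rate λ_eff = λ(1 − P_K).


ρ = 2.2210; P_K = (1−ρ)ρ^5/(1−ρ^6) = 0.554378
λ_eff = λ(1 − P_K) = 41.6·(1 − 0.554378) = 41.6·0.445622 = 18.5379 /hr

Final: 18.5379 /hr


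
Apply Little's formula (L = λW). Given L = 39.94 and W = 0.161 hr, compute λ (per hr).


λ = L/W = 39.94/0.161 = 248.0745 /hr

Final: 248.0745 /hr


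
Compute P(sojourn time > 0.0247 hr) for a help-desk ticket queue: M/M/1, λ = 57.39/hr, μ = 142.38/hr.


W ~ Exponential(μ−λ) for M/M/1.
μ − λ = 142.38 − 57.39 = 84.9900
P(W > t) = e^{−(μ−λ)t} = e^{−2.0993} = 0.122548

Final: 0.122548


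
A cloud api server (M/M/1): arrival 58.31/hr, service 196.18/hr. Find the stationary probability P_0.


ρ = 58.31/196.18 = 0.2972
P_n = (1−ρ)·ρ^n = (1 − 0.2972)·0.2972^0 = 0.7028·1.000000 = 0.702773

Final: 0.702773


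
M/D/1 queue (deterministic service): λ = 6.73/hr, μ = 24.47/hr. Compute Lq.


ρ = 6.73/24.47 = 0.2750
M/D/1: Lq = ρ²/(2(1−ρ)) = 0.07564/(2·0.7250) = 0.05217

Final: 0.05217


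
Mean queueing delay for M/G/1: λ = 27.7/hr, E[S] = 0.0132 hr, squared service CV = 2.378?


ρ = λ·E[S] = 27.7·0.0132 = 0.3656
E[S²] = E[S]²(1+C_s²) = 0.0132²·(1+2.378) = 0.0005886
Wq = λ·E[S²]/(2(1−ρ)) = 27.7·0.0005886/(2·0.6344) = 0.01285 hr

Final: 0.01285 hr


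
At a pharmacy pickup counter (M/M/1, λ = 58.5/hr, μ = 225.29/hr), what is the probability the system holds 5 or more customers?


ρ = 58.5/225.29 = 0.2597
P(N ≥ n) = ρ^n = 0.2597^5 = 0.001181

Final: 0.001181


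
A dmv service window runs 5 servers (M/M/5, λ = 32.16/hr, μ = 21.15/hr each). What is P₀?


a = λ/μ = 32.16/21.15 = 1.5206; ρ = a/c = 0.3041
Σ_{k=0}^{4} a^k/k! (terms k=0..4) = 1.00000 + 1.52057 + 1.15606 + 0.58596 + 0.22275 = 4.48533
Tail: a^5/(5!(1−ρ)) = 8.12884/(120·0.6959) = 0.09734
P₀ = 1/(4.48533 + 0.09734) = 1/4.58268 = 0.218213

Final: 0.218213


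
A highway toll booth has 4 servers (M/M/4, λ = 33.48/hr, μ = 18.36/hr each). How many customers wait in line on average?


a = λ/μ = 1.8235; ρ = a/4 = 0.4559
P₀ = 0.157641
Lq = P₀·a^c·ρ / (c!·(1−ρ)²) = 0.157641·11.05735·0.4559/(24·0.29606)
= 0.11183

Final: 0.11183


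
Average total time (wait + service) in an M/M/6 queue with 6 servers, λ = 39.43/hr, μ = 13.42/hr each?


a = 2.9382; ρ = 0.4897; P₀ = 0.052185
Lq = P₀·a^c·ρ/(c!(1−ρ)²) = 0.08768
Wq = Lq/λ = 0.08768/39.43 = 0.002224 hr
W = Wq + 1/μ = 0.002224 + 0.07452 = 0.07674 hr

Final: 0.07674 hr


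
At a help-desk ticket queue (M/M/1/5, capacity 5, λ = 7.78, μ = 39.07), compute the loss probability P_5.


ρ = λ/μ = 7.78/39.07 = 0.1991
P_K = (1−ρ)ρ^K/(1−ρ^(K+1)) = (0.8009·0.0003131)/(1 − 0.00006235)
= 0.0002508/0.999938 = 0.0002508

Final: 0.0002508


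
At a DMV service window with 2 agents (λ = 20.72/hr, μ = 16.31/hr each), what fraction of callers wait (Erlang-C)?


a = λ/μ = 1.2704; ρ = a/2 = 0.6352
P₀ = 0.223097 (from M/M/c formula)
C(c,a) = [a^c/(c!(1−ρ))]·P₀ = [1.61388/(2·0.3648)]·0.223097
= 2.21197·0.223097 = 0.493483

Final: 0.493483


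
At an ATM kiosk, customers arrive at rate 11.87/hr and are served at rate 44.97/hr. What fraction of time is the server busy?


ρ = λ/μ = 11.87/44.97 = 0.2640

Final: 0.2640


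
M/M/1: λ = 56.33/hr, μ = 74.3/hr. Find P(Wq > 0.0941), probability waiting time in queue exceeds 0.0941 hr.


ρ = 56.33/74.3 = 0.7581
P(Wq > t) = ρ·e^{−(μ−λ)t} = 0.7581·e^{−1.6910}
= 0.7581·0.184339 = 0.139756

Final: 0.139756


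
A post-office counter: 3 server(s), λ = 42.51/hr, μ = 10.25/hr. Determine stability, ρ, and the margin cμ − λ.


Total capacity cμ = 3·10.25 = 30.75/hr
ρ = λ/(cμ) = 42.51/30.75 = 1.3824
Stable ⇔ ρ < 1: NO
Spare capacity = cμ − λ = 30.75 − 42.51 = -11.76/hr

Final: ρ = 1.3824; unstable; margin = -11.76/hr


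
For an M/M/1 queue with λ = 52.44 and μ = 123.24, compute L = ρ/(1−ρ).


ρ = λ/μ = 52.44/123.24 = 0.4255
L = ρ/(1−ρ) = 0.4255/(1 − 0.4255) = 0.4255/0.5745 = 0.7407

Final: 0.7407


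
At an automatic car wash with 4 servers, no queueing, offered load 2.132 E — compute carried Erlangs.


B(4,2.132) = 0.109237 (Erlang-B)
Carried load = a(1 − B) = 2.132·(1 − 0.109237) = 2.132·0.890763 = 1.8991 E

Final: 1.8991 Erlangs


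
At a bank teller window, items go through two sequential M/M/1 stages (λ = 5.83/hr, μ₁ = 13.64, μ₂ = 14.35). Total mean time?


Each node sees arrival rate λ = 5.83/hr (tandem ⇒ throughput preserved).
W₁ = 1/(μ₁−λ) = 1/(13.64−5.83) = 0.12804 hr
W₂ = 1/(μ₂−λ) = 1/(14.35−5.83) = 0.11737 hr
W_total = W₁ + W₂ = 0.12804 + 0.11737 = 0.24541 hr

Final: 0.24541 hr


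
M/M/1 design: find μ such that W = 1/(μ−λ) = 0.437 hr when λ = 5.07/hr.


W = 1/(μ−λ) ⇒ μ − λ = 1/W = 1/0.437 = 2.2883
μ = λ + 1/W = 5.07 + 2.2883 = 7.3583 per hr

Final: 7.3583 /hr


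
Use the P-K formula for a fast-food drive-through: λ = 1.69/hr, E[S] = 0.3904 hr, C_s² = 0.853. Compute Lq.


ρ = λ·E[S] = 1.69·0.3904 = 0.6598
Lq = ρ²(1+C_s²)/(2(1−ρ)) = 0.4353·(1+0.853)/(2·0.3402)
= 0.4353·1.8530/0.6804 = 1.18542

Final: 1.18542


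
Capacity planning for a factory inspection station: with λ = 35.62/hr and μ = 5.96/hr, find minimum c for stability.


Stability requires cμ > λ ⇔ c > λ/μ.
λ/μ = 35.62/5.96 = 5.9765
Minimum integer c = ⌊5.9765⌋ + 1 = 6
Check: 6·5.96 = 35.76 > 35.62, while 5·5.96 = 29.80 ≤ 35.62

Final: 6 servers


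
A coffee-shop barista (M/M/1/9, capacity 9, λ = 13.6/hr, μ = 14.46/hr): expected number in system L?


ρ = 13.6/14.46 = 0.9405
L = ρ[1 − (K+1)ρ^K + Kρ^(K+1)] / [(1−ρ)(1−ρ^(K+1))]
Numerator: 0.9405·(1 − 10·0.575885 + 9·0.541634) = 0.108971
Denominator: (0.05947)·(0.458366) = 0.027261
L = 0.108971/0.027261 = 3.9973

Final: 3.9973


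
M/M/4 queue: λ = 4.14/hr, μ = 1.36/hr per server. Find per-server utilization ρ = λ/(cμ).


ρ = λ/(cμ) = 4.14/(4·1.36) = 4.14/5.44 = 0.7610

Final: 0.7610


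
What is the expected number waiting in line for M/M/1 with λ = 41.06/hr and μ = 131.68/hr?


ρ = 41.06/131.68 = 0.3118
Lq = ρ²/(1−ρ) = 0.09723/0.6882 = 0.1413

Final: 0.1413


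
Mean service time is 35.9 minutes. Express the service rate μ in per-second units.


μ = 1/(service time) in consistent units.
1 second = 0.0166667 min, so μ = 0.0166667/35.9 = 0.0004643 per second

Final: 0.0004643 /sec


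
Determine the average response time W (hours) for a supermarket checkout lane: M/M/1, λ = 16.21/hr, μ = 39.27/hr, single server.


W = 1/(μ−λ) = 1/(39.27 − 16.21) = 1/23.06 = 0.04337 hr

Final: 0.04337 hr


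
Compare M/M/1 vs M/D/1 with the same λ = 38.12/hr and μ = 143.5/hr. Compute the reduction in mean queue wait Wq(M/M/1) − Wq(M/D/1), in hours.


ρ = 38.12/143.5 = 0.2656
Wq(M/M/1) = ρ/(μ−λ) = 0.2656/105.38 = 0.002521 hr
Wq(M/D/1) = ρ/(2(μ−λ)) = 0.001260 hr
Savings = 0.002521 − 0.001260 = 0.001260 hr

Final: 0.001260 hr


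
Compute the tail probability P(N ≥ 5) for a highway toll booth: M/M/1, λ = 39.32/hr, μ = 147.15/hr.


ρ = 39.32/147.15 = 0.2672
P(N ≥ n) = ρ^n = 0.2672^5 = 0.001362

Final: 0.001362


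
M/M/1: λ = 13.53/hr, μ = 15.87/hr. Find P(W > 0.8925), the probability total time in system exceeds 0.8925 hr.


W ~ Exponential(μ−λ) for M/M/1.
μ − λ = 15.87 − 13.53 = 2.3400
P(W > t) = e^{−(μ−λ)t} = e^{−2.0884} = 0.123879

Final: 0.123879


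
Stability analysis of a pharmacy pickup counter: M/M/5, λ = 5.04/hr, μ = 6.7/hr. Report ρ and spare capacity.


Total capacity cμ = 5·6.7 = 33.50/hr
ρ = λ/(cμ) = 5.04/33.50 = 0.1504
Stable ⇔ ρ < 1: YES
Spare capacity = cμ − λ = 33.50 − 5.04 = 28.46/hr

Final: ρ = 0.1504; stable; margin = 28.46/hr


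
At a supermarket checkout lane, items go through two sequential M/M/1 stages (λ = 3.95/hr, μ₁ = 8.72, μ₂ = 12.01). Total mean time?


Each node sees arrival rate λ = 3.95/hr (tandem ⇒ throughput preserved).
W₁ = 1/(μ₁−λ) = 1/(8.72−3.95) = 0.20964 hr
W₂ = 1/(μ₂−λ) = 1/(12.01−3.95) = 0.12407 hr
W_total = W₁ + W₂ = 0.20964 + 0.12407 = 0.33371 hr

Final: 0.33371 hr


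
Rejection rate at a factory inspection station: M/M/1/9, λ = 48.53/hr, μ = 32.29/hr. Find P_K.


ρ = λ/μ = 48.53/32.29 = 1.5029
P_K = (1−ρ)ρ^K/(1−ρ^(K+1)) = (-0.5029·39.127330)/(1 − 58.806111)
= -19.678781/-57.806111 = 0.340427

Final: 0.340427


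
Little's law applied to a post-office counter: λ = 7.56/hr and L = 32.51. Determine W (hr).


W = L/λ = 32.51/7.56 = 4.3003 hr

Final: 4.3003 hr


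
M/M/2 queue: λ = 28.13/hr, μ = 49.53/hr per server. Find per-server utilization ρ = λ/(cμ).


ρ = λ/(cμ) = 28.13/(2·49.53) = 28.13/99.06 = 0.2840

Final: 0.2840


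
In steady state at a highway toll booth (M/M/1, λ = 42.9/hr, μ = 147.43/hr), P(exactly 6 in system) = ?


ρ = 42.9/147.43 = 0.2910
P_n = (1−ρ)·ρ^n = (1 − 0.2910)·0.2910^6 = 0.7090·0.0006071 = 0.0004304

Final: 0.0004304


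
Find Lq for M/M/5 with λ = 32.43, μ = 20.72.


a = λ/μ = 1.5652; ρ = a/5 = 0.3130
P₀ = 0.208637
Lq = P₀·a^c·ρ / (c!·(1−ρ)²) = 0.208637·9.39260·0.3130/(120·0.47193)
= 0.01083

Final: 0.01083


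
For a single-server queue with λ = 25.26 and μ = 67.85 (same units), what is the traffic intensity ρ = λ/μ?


ρ = λ/μ = 25.26/67.85 = 0.3723

Final: 0.3723


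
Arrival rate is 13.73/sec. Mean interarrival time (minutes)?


Mean interarrival time = 1/λ = 1/13.73 second = 0.07283 second
In minutes: 0.07283 × 0.0166667 = 0.001214 min

Final: 0.001214 min


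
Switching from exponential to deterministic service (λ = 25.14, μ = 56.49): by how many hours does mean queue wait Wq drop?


ρ = 25.14/56.49 = 0.4450
Wq(M/M/1) = ρ/(μ−λ) = 0.4450/31.35 = 0.01420 hr
Wq(M/D/1) = ρ/(2(μ−λ)) = 0.007098 hr
Savings = 0.01420 − 0.007098 = 0.007098 hr

Final: 0.007098 hr


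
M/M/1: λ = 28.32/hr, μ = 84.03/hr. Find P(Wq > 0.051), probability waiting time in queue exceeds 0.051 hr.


ρ = 28.32/84.03 = 0.3370
P(Wq > t) = ρ·e^{−(μ−λ)t} = 0.3370·e^{−2.8412}
= 0.3370·0.058355 = 0.019667

Final: 0.019667


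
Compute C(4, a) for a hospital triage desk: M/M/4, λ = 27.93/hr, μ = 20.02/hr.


a = λ/μ = 1.3951; ρ = a/4 = 0.3488
P₀ = 0.246112 (from M/M/c formula)
C(c,a) = [a^c/(c!(1−ρ))]·P₀ = [3.78815/(24·0.6512)]·0.246112
= 0.24237·0.246112 = 0.059651

Final: 0.059651


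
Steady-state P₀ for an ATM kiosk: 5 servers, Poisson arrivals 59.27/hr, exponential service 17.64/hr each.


a = λ/μ = 59.27/17.64 = 3.3600; ρ = a/c = 0.6720
Σ_{k=0}^{4} a^k/k! (terms k=0..4) = 1.00000 + 3.35998 + 5.64472 + 6.32205 + 5.31048 = 21.63723
Tail: a^5/(5!(1−ρ)) = 428.23458/(120·0.3280) = 10.87979
P₀ = 1/(21.63723 + 10.87979) = 1/32.51703 = 0.030753

Final: 0.030753


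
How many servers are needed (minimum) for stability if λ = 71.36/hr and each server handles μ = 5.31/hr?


Stability requires cμ > λ ⇔ c > λ/μ.
λ/μ = 71.36/5.31 = 13.4388
Minimum integer c = ⌊13.4388⌋ + 1 = 14
Check: 14·5.31 = 74.34 > 71.36, while 13·5.31 = 69.03 ≤ 71.36

Final: 14 servers


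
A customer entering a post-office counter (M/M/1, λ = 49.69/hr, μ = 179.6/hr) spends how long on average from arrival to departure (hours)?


W = 1/(μ−λ) = 1/(179.6 − 49.69) = 1/129.91 = 0.007698 hr

Final: 0.007698 hr


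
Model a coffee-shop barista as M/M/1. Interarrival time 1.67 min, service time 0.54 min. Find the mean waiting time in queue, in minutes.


λ = 60/1.67 = 35.9281 /hr
μ = 60/0.54 = 111.1111 /hr
ρ = λ/μ = 35.9281/111.1111 = 0.3234
Wq = ρ/(μ−λ) = 0.3234/(111.1111−35.9281) = 0.004301 hr
In minutes: 0.004301·60 = 0.2581 min

Final: 0.2581 min


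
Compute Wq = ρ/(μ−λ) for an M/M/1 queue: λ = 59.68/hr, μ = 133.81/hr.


ρ = 59.68/133.81 = 0.4460
Wq = ρ/(μ−λ) = 0.4460/(133.81 − 59.68) = 0.4460/74.13 = 0.006017 hr

Final: 0.006017 hr


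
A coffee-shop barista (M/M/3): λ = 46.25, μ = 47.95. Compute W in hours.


a = 0.9645; ρ = 0.3215; P₀ = 0.377336
Lq = P₀·a^c·ρ/(c!(1−ρ)²) = 0.03942
Wq = Lq/λ = 0.03942/46.25 = 0.0008522 hr
W = Wq + 1/μ = 0.0008522 + 0.02086 = 0.02171 hr

Final: 0.02171 hr


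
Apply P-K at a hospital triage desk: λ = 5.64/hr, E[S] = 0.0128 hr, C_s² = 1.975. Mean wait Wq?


ρ = λ·E[S] = 5.64·0.0128 = 0.07219
E[S²] = E[S]²(1+C_s²) = 0.0128²·(1+1.975) = 0.0004874
Wq = λ·E[S²]/(2(1−ρ)) = 5.64·0.0004874/(2·0.9278) = 0.001481 hr

Final: 0.001481 hr


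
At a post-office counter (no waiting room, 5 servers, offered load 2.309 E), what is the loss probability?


B(c,a) = (a^c/c!) / Σ_{k=0}^{c} a^k/k!
a^5/5! = 0.546938
Σ terms (k=0..5): 1.00000 + 2.30900 + 2.66574 + 2.05173 + 1.18436 + 0.54694 = 9.757773
B = 0.546938/9.757773 = 0.056052

Final: 0.056052


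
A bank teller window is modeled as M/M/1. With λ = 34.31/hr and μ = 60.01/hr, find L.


ρ = λ/μ = 34.31/60.01 = 0.5717
L = ρ/(1−ρ) = 0.5717/(1 − 0.5717) = 0.5717/0.4283 = 1.3350

Final: 1.3350


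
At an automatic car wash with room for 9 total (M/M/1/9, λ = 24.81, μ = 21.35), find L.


ρ = 24.81/21.35 = 1.1621
L = ρ[1 − (K+1)ρ^K + Kρ^(K+1)] / [(1−ρ)(1−ρ^(K+1))]
Numerator: 1.1621·(1 − 10·3.864203 + 9·4.490439) = 3.221143
Denominator: (-0.1621)·(-3.490439) = 0.565664
L = 3.221143/0.565664 = 5.6944

Final: 5.6944


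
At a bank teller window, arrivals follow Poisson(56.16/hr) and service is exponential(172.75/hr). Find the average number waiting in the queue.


ρ = 56.16/172.75 = 0.3251
Lq = ρ²/(1−ρ) = 0.1057/0.6749 = 0.1566

Final: 0.1566


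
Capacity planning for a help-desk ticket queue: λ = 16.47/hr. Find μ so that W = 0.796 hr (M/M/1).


W = 1/(μ−λ) ⇒ μ − λ = 1/W = 1/0.796 = 1.2563
μ = λ + 1/W = 16.47 + 1.2563 = 17.7263 per hr

Final: 17.7263 /hr


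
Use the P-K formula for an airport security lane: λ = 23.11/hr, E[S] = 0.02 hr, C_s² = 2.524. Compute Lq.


ρ = λ·E[S] = 23.11·0.02 = 0.4622
Lq = ρ²(1+C_s²)/(2(1−ρ)) = 0.2136·(1+2.524)/(2·0.5378)
= 0.2136·3.5240/1.0756 = 0.69991

Final: 0.69991


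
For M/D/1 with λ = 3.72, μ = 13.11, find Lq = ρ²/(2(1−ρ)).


ρ = 3.72/13.11 = 0.2838
M/D/1: Lq = ρ²/(2(1−ρ)) = 0.08052/(2·0.7162) = 0.05621

Final: 0.05621


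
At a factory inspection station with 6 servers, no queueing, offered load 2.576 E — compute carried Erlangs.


B(6,2.576) = 0.031390 (Erlang-B)
Carried load = a(1 − B) = 2.576·(1 − 0.031390) = 2.576·0.968610 = 2.4951 E

Final: 2.4951 Erlangs


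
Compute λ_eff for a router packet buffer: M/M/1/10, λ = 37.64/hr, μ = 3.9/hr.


ρ = 9.6513; P_K = (1−ρ)ρ^10/(1−ρ^11) = 0.896387
λ_eff = λ(1 − P_K) = 37.64·(1 − 0.896387) = 37.64·0.103613 = 3.9000 /hr

Final: 3.9000 /hr


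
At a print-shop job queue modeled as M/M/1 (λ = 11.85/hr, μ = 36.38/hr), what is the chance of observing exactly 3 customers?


ρ = 11.85/36.38 = 0.3257
P_n = (1−ρ)·ρ^n = (1 − 0.3257)·0.3257^3 = 0.6743·0.034559 = 0.023302

Final: 0.023302


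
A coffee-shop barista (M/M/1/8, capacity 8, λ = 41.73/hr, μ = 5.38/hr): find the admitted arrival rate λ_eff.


ρ = 7.7565; P_K = (1−ρ)ρ^8/(1−ρ^9) = 0.871076
λ_eff = λ(1 − P_K) = 41.73·(1 − 0.871076) = 41.73·0.128924 = 5.3800 /hr

Final: 5.3800 /hr


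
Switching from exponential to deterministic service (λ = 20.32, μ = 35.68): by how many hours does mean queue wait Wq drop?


ρ = 20.32/35.68 = 0.5695
Wq(M/M/1) = ρ/(μ−λ) = 0.5695/15.36 = 0.03708 hr
Wq(M/D/1) = ρ/(2(μ−λ)) = 0.01854 hr
Savings = 0.03708 − 0.01854 = 0.01854 hr

Final: 0.01854 hr


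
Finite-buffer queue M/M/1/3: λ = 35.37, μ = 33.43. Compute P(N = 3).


ρ = λ/μ = 35.37/33.43 = 1.0580
P_K = (1−ρ)ρ^K/(1−ρ^(K+1)) = (-0.05803·1.184394)/(1 − 1.253126)
= -0.068732/-0.253126 = 0.271534

Final: 0.271534


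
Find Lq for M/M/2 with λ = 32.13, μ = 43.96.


a = λ/μ = 0.7309; ρ = a/2 = 0.3654
P₀ = 0.464723
Lq = P₀·a^c·ρ / (c!·(1−ρ)²) = 0.464723·0.53420·0.3654/(2·0.40266)
= 0.11266

Final: 0.11266


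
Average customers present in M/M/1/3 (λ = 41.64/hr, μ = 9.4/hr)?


ρ = 41.64/9.4 = 4.4298
L = ρ[1 − (K+1)ρ^K + Kρ^(K+1)] / [(1−ρ)(1−ρ^(K+1))]
Numerator: 4.4298·(1 − 4·86.925781 + 3·385.062715) = 3581.416628
Denominator: (-3.4298)·(-384.062715) = 1317.253398
L = 3581.416628/1317.253398 = 2.7189

Final: 2.7189


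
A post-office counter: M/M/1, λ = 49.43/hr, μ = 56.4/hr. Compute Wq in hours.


ρ = 49.43/56.4 = 0.8764
Wq = ρ/(μ−λ) = 0.8764/(56.4 − 49.43) = 0.8764/6.97 = 0.1257 hr

Final: 0.1257 hr


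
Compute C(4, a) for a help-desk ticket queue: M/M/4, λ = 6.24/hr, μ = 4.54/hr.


a = λ/μ = 1.3744; ρ = a/4 = 0.3436
P₀ = 0.251364 (from M/M/c formula)
C(c,a) = [a^c/(c!(1−ρ))]·P₀ = [3.56874/(24·0.6564)]·0.251364
= 0.22654·0.251364 = 0.056944

Final: 0.056944


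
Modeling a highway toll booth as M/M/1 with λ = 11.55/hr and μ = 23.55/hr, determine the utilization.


ρ = λ/μ = 11.55/23.55 = 0.4904

Final: 0.4904


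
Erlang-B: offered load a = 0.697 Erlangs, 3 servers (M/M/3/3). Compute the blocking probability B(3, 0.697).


B(c,a) = (a^c/c!) / Σ_{k=0}^{c} a^k/k!
a^3/3! = 0.056435
Σ terms (k=0..3): 1.00000 + 0.69700 + 0.24290 + 0.05643 = 1.996339
B = 0.056435/1.996339 = 0.028269

Final: 0.028269


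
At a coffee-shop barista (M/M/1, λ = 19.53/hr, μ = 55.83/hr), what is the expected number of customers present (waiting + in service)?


ρ = λ/μ = 19.53/55.83 = 0.3498
L = ρ/(1−ρ) = 0.3498/(1 − 0.3498) = 0.3498/0.6502 = 0.5380

Final: 0.5380


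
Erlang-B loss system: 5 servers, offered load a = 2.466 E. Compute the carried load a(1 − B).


B(5,2.466) = 0.067212 (Erlang-B)
Carried load = a(1 − B) = 2.466·(1 − 0.067212) = 2.466·0.932788 = 2.3003 E

Final: 2.3003 Erlangs


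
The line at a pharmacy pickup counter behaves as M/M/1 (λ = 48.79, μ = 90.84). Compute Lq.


ρ = 48.79/90.84 = 0.5371
Lq = ρ²/(1−ρ) = 0.2885/0.4629 = 0.6232

Final: 0.6232


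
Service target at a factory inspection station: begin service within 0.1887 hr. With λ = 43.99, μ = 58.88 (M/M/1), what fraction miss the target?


ρ = 43.99/58.88 = 0.7471
P(Wq > t) = ρ·e^{−(μ−λ)t} = 0.7471·e^{−2.8097}
= 0.7471·0.060220 = 0.044991

Final: 0.044991


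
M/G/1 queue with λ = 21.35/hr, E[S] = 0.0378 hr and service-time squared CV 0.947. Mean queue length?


ρ = λ·E[S] = 21.35·0.0378 = 0.8070
Lq = ρ²(1+C_s²)/(2(1−ρ)) = 0.6513·(1+0.947)/(2·0.1930)
= 0.6513·1.9470/0.3859 = 3.28568

Final: 3.28568


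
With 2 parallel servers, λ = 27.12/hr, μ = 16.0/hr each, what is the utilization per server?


ρ = λ/(cμ) = 27.12/(2·16.0) = 27.12/32.00 = 0.8475

Final: 0.8475


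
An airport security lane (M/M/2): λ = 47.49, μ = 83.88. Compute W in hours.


a = 0.5662; ρ = 0.2831; P₀ = 0.558746
Lq = P₀·a^c·ρ/(c!(1−ρ)²) = 0.04932
Wq = Lq/λ = 0.04932/47.49 = 0.001039 hr
W = Wq + 1/μ = 0.001039 + 0.01192 = 0.01296 hr

Final: 0.01296 hr


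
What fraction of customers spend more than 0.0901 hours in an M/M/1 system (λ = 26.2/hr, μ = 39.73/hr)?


W ~ Exponential(μ−λ) for M/M/1.
μ − λ = 39.73 − 26.2 = 13.5300
P(W > t) = e^{−(μ−λ)t} = e^{−1.2191} = 0.295510

Final: 0.295510


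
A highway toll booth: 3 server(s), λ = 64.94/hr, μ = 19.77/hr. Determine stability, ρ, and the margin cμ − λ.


Total capacity cμ = 3·19.77 = 59.31/hr
ρ = λ/(cμ) = 64.94/59.31 = 1.0949
Stable ⇔ ρ < 1: NO
Spare capacity = cμ − λ = 59.31 − 64.94 = -5.63/hr

Final: ρ = 1.0949; unstable; margin = -5.63/hr


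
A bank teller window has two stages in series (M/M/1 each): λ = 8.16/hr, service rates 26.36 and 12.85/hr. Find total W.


Each node sees arrival rate λ = 8.16/hr (tandem ⇒ throughput preserved).
W₁ = 1/(μ₁−λ) = 1/(26.36−8.16) = 0.05495 hr
W₂ = 1/(μ₂−λ) = 1/(12.85−8.16) = 0.21322 hr
W_total = W₁ + W₂ = 0.05495 + 0.21322 = 0.26816 hr

Final: 0.26816 hr


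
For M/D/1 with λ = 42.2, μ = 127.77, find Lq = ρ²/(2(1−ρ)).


ρ = 42.2/127.77 = 0.3303
M/D/1: Lq = ρ²/(2(1−ρ)) = 0.1091/(2·0.6697) = 0.08144

Final: 0.08144


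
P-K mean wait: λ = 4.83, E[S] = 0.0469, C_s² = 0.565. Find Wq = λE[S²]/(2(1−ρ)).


ρ = λ·E[S] = 4.83·0.0469 = 0.2265
E[S²] = E[S]²(1+C_s²) = 0.0469²·(1+0.565) = 0.003442
Wq = λ·E[S²]/(2(1−ρ)) = 4.83·0.003442/(2·0.7735) = 0.01075 hr

Final: 0.01075 hr


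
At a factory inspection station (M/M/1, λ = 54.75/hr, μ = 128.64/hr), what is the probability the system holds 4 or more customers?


ρ = 54.75/128.64 = 0.4256
P(N ≥ n) = ρ^n = 0.4256^4 = 0.032812

Final: 0.032812


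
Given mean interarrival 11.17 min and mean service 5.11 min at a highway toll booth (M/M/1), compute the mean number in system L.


λ = 60/11.17 = 5.3715 /hr
μ = 60/5.11 = 11.7417 /hr
ρ = λ/μ = 5.3715/11.7417 = 0.4575
L = ρ/(1−ρ) = 0.4575/0.5425 = 0.8432

Final: 0.8432


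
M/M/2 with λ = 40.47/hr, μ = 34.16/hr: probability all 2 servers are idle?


a = λ/μ = 40.47/34.16 = 1.1847; ρ = a/c = 0.5924
Σ_{k=0}^{1} a^k/k! (terms k=0..1) = 1.00000 + 1.18472 = 2.18472
Tail: a^2/(2!(1−ρ)) = 1.40356/(2·0.4076) = 1.72156
P₀ = 1/(2.18472 + 1.72156) = 1/3.90628 = 0.255998

Final: 0.255998


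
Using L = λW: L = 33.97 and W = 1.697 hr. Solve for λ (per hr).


λ = L/W = 33.97/1.697 = 20.0177 /hr

Final: 20.0177 /hr


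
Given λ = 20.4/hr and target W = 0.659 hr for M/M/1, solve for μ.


W = 1/(μ−λ) ⇒ μ − λ = 1/W = 1/0.659 = 1.5175
μ = λ + 1/W = 20.4 + 1.5175 = 21.9175 per hr

Final: 21.9175 /hr


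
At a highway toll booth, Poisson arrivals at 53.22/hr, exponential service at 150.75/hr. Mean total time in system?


W = 1/(μ−λ) = 1/(150.75 − 53.22) = 1/97.53 = 0.01025 hr

Final: 0.01025 hr


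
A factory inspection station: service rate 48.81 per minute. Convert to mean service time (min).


Mean service time = 1/μ = 1/48.81 minute = 0.02049 minute
In minutes: 0.02049 × 1 = 0.02049 min

Final: 0.02049 min


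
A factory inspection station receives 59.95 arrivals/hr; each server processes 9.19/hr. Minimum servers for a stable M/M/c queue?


Stability requires cμ > λ ⇔ c > λ/μ.
λ/μ = 59.95/9.19 = 6.5234
Minimum integer c = ⌊6.5234⌋ + 1 = 7
Check: 7·9.19 = 64.33 > 59.95, while 6·9.19 = 55.14 ≤ 59.95

Final: 7 servers


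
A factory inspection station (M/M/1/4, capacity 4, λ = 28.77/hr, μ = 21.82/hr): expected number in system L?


ρ = 28.77/21.82 = 1.3185
L = ρ[1 − (K+1)ρ^K + Kρ^(K+1)] / [(1−ρ)(1−ρ^(K+1))]
Numerator: 1.3185·(1 − 5·3.022320 + 4·3.984975) = 2.410639
Denominator: (-0.3185)·(-2.984975) = 0.950760
L = 2.410639/0.950760 = 2.5355

Final: 2.5355


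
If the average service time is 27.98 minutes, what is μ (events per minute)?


μ = 1/(service time) in consistent units.
1 minute = 1 min, so μ = 1/27.98 = 0.03574 per minute

Final: 0.03574 /min


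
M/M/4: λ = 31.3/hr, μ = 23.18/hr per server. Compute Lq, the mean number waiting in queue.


a = λ/μ = 1.3503; ρ = a/4 = 0.3376
P₀ = 0.257638
Lq = P₀·a^c·ρ / (c!·(1−ρ)²) = 0.257638·3.32448·0.3376/(24·0.43881)
= 0.02745

Final: 0.02745


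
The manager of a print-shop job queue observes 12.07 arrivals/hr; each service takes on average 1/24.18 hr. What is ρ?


ρ = λ/μ = 12.07/24.18 = 0.4992

Final: 0.4992


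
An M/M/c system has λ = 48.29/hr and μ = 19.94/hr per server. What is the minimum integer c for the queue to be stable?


Stability requires cμ > λ ⇔ c > λ/μ.
λ/μ = 48.29/19.94 = 2.4218
Minimum integer c = ⌊2.4218⌋ + 1 = 3
Check: 3·19.94 = 59.82 > 48.29, while 2·19.94 = 39.88 ≤ 48.29

Final: 3 servers


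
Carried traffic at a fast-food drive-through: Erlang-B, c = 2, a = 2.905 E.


B(2,2.905) = 0.519356 (Erlang-B)
Carried load = a(1 − B) = 2.905·(1 − 0.519356) = 2.905·0.480644 = 1.3963 E

Final: 1.3963 Erlangs


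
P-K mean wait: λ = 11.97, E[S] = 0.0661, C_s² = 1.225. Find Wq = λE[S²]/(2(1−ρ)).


ρ = λ·E[S] = 11.97·0.0661 = 0.7912
E[S²] = E[S]²(1+C_s²) = 0.0661²·(1+1.225) = 0.009721
Wq = λ·E[S²]/(2(1−ρ)) = 11.97·0.009721/(2·0.2088) = 0.27868 hr

Final: 0.27868 hr


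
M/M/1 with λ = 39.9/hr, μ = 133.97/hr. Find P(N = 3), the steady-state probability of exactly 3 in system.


ρ = 39.9/133.97 = 0.2978
P_n = (1−ρ)·ρ^n = (1 − 0.2978)·0.2978^3 = 0.7022·0.026418 = 0.018550

Final: 0.018550


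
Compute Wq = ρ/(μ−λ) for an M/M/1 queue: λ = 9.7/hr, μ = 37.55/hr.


ρ = 9.7/37.55 = 0.2583
Wq = ρ/(μ−λ) = 0.2583/(37.55 − 9.7) = 0.2583/27.85 = 0.009275 hr

Final: 0.009275 hr


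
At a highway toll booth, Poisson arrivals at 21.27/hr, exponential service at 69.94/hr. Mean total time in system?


W = 1/(μ−λ) = 1/(69.94 − 21.27) = 1/48.67 = 0.02055 hr

Final: 0.02055 hr


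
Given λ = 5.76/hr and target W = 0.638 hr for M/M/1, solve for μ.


W = 1/(μ−λ) ⇒ μ − λ = 1/W = 1/0.638 = 1.5674
μ = λ + 1/W = 5.76 + 1.5674 = 7.3274 per hr

Final: 7.3274 /hr


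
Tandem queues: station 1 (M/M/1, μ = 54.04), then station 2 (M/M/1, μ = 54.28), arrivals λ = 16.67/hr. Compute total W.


Each node sees arrival rate λ = 16.67/hr (tandem ⇒ throughput preserved).
W₁ = 1/(μ₁−λ) = 1/(54.04−16.67) = 0.02676 hr
W₂ = 1/(μ₂−λ) = 1/(54.28−16.67) = 0.02659 hr
W_total = W₁ + W₂ = 0.02676 + 0.02659 = 0.05335 hr

Final: 0.05335 hr


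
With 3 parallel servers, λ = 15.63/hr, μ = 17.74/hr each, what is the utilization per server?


ρ = λ/(cμ) = 15.63/(3·17.74) = 15.63/53.22 = 0.2937

Final: 0.2937


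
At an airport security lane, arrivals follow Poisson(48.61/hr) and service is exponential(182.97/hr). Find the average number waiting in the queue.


ρ = 48.61/182.97 = 0.2657
Lq = ρ²/(1−ρ) = 0.07058/0.7343 = 0.09612

Final: 0.09612


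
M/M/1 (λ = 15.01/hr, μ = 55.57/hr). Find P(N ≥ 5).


ρ = 15.01/55.57 = 0.2701
P(N ≥ n) = ρ^n = 0.2701^5 = 0.001438

Final: 0.001438


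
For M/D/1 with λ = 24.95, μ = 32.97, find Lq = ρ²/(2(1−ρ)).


ρ = 24.95/32.97 = 0.7567
M/D/1: Lq = ρ²/(2(1−ρ)) = 0.5727/(2·0.2433) = 1.17711

Final: 1.17711


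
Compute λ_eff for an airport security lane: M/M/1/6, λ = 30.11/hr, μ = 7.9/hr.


ρ = 3.8114; P_K = (1−ρ)ρ^6/(1−ρ^7) = 0.737692
λ_eff = λ(1 − P_K) = 30.11·(1 − 0.737692) = 30.11·0.262308 = 7.8981 /hr

Final: 7.8981 /hr


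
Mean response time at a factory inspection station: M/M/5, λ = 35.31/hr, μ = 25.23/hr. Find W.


a = 1.3995; ρ = 0.2799; P₀ = 0.246444
Lq = P₀·a^c·ρ/(c!(1−ρ)²) = 0.005952
Wq = Lq/λ = 0.005952/35.31 = 0.0001686 hr
W = Wq + 1/μ = 0.0001686 + 0.03964 = 0.03980 hr

Final: 0.03980 hr


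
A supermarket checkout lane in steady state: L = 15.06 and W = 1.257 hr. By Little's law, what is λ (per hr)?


λ = L/W = 15.06/1.257 = 11.9809 /hr

Final: 11.9809 /hr


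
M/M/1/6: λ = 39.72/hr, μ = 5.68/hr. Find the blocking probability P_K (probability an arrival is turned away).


ρ = λ/μ = 39.72/5.68 = 6.9930
P_K = (1−ρ)ρ^K/(1−ρ^(K+1)) = (-5.9930·116940.628780)/(1 − 817760.875908)
= -700820.247127/-817759.875908 = 0.857000

Final: 0.857000


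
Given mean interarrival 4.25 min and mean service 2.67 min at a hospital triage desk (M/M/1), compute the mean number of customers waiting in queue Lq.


λ = 60/4.25 = 14.1176 /hr
μ = 60/2.67 = 22.4719 /hr
ρ = λ/μ = 14.1176/22.4719 = 0.6282
Lq = ρ²/(1−ρ) = 0.3947/0.3718 = 1.0616

Final: 1.0616


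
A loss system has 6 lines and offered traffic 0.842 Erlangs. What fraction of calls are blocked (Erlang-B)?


B(c,a) = (a^c/c!) / Σ_{k=0}^{c} a^k/k!
a^6/6! = 0.0004949
Σ terms (k=0..6): 1.00000 + 0.84200 + 0.35448 + 0.09949 + 0.02094 + 0.003527 + 0.0004949 = 2.320938
B = 0.0004949/2.320938 = 0.0002132

Final: 0.0002132


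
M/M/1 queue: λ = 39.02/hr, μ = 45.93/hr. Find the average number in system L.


ρ = λ/μ = 39.02/45.93 = 0.8496
L = ρ/(1−ρ) = 0.8496/(1 − 0.8496) = 0.8496/0.1504 = 5.6469

Final: 5.6469


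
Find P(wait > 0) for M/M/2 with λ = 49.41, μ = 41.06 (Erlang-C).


a = λ/μ = 1.2034; ρ = a/2 = 0.6017
P₀ = 0.248689 (from M/M/c formula)
C(c,a) = [a^c/(c!(1−ρ))]·P₀ = [1.44808/(2·0.3983)]·0.248689
= 1.81773·0.248689 = 0.452049

Final: 0.452049


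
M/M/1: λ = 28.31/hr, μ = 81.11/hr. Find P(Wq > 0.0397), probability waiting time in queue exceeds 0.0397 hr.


ρ = 28.31/81.11 = 0.3490
P(Wq > t) = ρ·e^{−(μ−λ)t} = 0.3490·e^{−2.0962}
= 0.3490·0.122928 = 0.042906

Final: 0.042906


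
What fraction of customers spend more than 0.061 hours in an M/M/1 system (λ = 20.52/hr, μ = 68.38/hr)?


W ~ Exponential(μ−λ) for M/M/1.
μ − λ = 68.38 − 20.52 = 47.8600
P(W > t) = e^{−(μ−λ)t} = e^{−2.9195} = 0.053963

Final: 0.053963


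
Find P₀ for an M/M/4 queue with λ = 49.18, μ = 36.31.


a = λ/μ = 49.18/36.31 = 1.3544; ρ = a/c = 0.3386
Σ_{k=0}^{3} a^k/k! (terms k=0..3) = 1.00000 + 1.35445 + 0.91726 + 0.41413 = 3.68584
Tail: a^4/(4!(1−ρ)) = 3.36550/(24·0.6614) = 0.21202
P₀ = 1/(3.68584 + 0.21202) = 1/3.89786 = 0.256551

Final: 0.256551


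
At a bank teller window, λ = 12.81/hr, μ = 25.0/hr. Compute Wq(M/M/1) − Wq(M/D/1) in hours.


ρ = 12.81/25.0 = 0.5124
Wq(M/M/1) = ρ/(μ−λ) = 0.5124/12.19 = 0.04203 hr
Wq(M/D/1) = ρ/(2(μ−λ)) = 0.02102 hr
Savings = 0.04203 − 0.02102 = 0.02102 hr

Final: 0.02102 hr


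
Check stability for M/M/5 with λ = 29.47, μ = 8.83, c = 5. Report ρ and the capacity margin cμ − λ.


Total capacity cμ = 5·8.83 = 44.15/hr
ρ = λ/(cμ) = 29.47/44.15 = 0.6675
Stable ⇔ ρ < 1: YES
Spare capacity = cμ − λ = 44.15 − 29.47 = 14.68/hr

Final: ρ = 0.6675; stable; margin = 14.68/hr


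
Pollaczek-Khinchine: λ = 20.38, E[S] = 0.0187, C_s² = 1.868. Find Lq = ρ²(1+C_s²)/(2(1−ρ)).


ρ = λ·E[S] = 20.38·0.0187 = 0.3811
Lq = ρ²(1+C_s²)/(2(1−ρ)) = 0.1452·(1+1.868)/(2·0.6189)
= 0.1452·2.8680/1.2378 = 0.33653

Final: 0.33653


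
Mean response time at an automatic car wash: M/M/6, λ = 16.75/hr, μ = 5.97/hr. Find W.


a = 2.8057; ρ = 0.4676; P₀ = 0.059787
Lq = P₀·a^c·ρ/(c!(1−ρ)²) = 0.06683
Wq = Lq/λ = 0.06683/16.75 = 0.003990 hr
W = Wq + 1/μ = 0.003990 + 0.16750 = 0.17149 hr

Final: 0.17149 hr


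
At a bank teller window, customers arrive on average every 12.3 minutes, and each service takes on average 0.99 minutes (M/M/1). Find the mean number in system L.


λ = 60/12.3 = 4.8780 /hr
μ = 60/0.99 = 60.6061 /hr
ρ = λ/μ = 4.8780/60.6061 = 0.08049
L = ρ/(1−ρ) = 0.08049/0.9195 = 0.08753

Final: 0.08753


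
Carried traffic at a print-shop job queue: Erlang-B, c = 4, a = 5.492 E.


B(4,5.492) = 0.435266 (Erlang-B)
Carried load = a(1 − B) = 5.492·(1 − 0.435266) = 5.492·0.564734 = 3.1015 E

Final: 3.1015 Erlangs


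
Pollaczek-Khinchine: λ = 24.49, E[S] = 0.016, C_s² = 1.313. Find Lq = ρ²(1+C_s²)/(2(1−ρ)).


ρ = λ·E[S] = 24.49·0.016 = 0.3918
Lq = ρ²(1+C_s²)/(2(1−ρ)) = 0.1535·(1+1.313)/(2·0.6082)
= 0.1535·2.3130/1.2163 = 0.29197

Final: 0.29197


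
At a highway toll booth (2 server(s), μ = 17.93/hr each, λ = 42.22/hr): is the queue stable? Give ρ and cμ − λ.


Total capacity cμ = 2·17.93 = 35.86/hr
ρ = λ/(cμ) = 42.22/35.86 = 1.1774
Stable ⇔ ρ < 1: NO
Spare capacity = cμ − λ = 35.86 − 42.22 = -6.36/hr

Final: ρ = 1.1774; unstable; margin = -6.36/hr
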